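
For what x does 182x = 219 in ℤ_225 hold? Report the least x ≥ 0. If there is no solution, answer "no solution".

First find gcd(182, 225):
225 = 1*182 + 43
182 = 4*43 + 10
43 = 4*10 + 3
10 = 3*3 + 1
3 = 3*1 + 0
gcd = 1, so a unique solution mod 225 exists.
Back-substitute for the Bézout coefficients:
1 = 10 − 3·3
1 = −3·43 + 13·10
1 = 13·182 − 55·43
1 = −55·225 + 68·182
So 182·(68) ≡ 1 (mod 225), giving 182⁻¹ ≡ 68.
x ≡ 182⁻¹·219 ≡ 68·219 ≡ 42 (mod 225).

42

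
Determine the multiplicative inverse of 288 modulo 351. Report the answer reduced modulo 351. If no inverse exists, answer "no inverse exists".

no inverse exists

Euclidean algorithm on 351, 288:
351 = 1·288 + 63
288 = 4·63 + 36
63 = 1·36 + 27
36 = 1·27 + 9
27 = 3·9 + 0
The gcd is 9, not 1, hence no inverse exists.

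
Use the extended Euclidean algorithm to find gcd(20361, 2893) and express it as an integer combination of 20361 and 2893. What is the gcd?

Apply Euclid's algorithm to 20361 and 2893:
20361 = 7*2893 + 110
2893 = 26*110 + 33
110 = 3*33 + 11
33 = 3*11 + 0
gcd(20361, 2893) = 11.
Back-substituting:
11 = 110 − 3·33
11 = −3·2893 + 79·110
11 = 79·20361 − 556·2893
So 11 = (79)·20361 + (-556)·2893.

11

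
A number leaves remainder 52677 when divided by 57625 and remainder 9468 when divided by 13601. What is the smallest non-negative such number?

Write x = 52677 + 57625·k. Then 57625·k ≡ 9468 − 52677 ≡ 11195 (mod 13601).
Need 57625⁻¹ mod 13601. Extended Euclid on (13601, 3221):
13601 = 4×3221 + 717
3221 = 4×717 + 353
717 = 2×353 + 11
353 = 32×11 + 1
11 = 11×1 + 0
Back-substitute:
1 = 353 − 32·11
1 = −32·717 + 65·353
1 = 65·3221 − 292·717
1 = −292·13601 + 1233·3221
57625⁻¹ ≡ 1233 (mod 13601), so k ≡ 1233·11195 ≡ 12021 (mod 13601).
x = 52677 + 57625·12021 = 692762802.

692762802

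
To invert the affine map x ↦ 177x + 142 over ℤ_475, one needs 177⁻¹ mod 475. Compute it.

263

Extended Euclidean algorithm:
475 = 2×177 + 121
177 = 1×121 + 56
121 = 2×56 + 9
56 = 6×9 + 2
9 = 4×2 + 1
2 = 2×1 + 0
The gcd is 1. Working backward:
1 = 9 − 4·2
1 = −4·56 + 25·9
1 = 25·121 − 54·56
1 = −54·177 + 79·121
1 = 79·475 − 212·177
So 177·(-212) ≡ 1 (mod 475), and -212 ≡ 263 (mod 475).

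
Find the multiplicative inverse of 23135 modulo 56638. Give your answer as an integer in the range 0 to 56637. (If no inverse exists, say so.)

Apply the Euclidean algorithm to 56638 and 23135:
56638 = 2×23135 + 10368
23135 = 2×10368 + 2399
10368 = 4×2399 + 772
2399 = 3×772 + 83
772 = 9×83 + 25
83 = 3×25 + 8
25 = 3×8 + 1
8 = 8×1 + 0
The gcd is 1. Working backward:
1 = 25 − 3·8
1 = −3·83 + 10·25
1 = 10·772 − 93·83
1 = −93·2399 + 289·772
1 = 289·10368 − 1249·2399
1 = −1249·23135 + 2787·10368
1 = 2787·56638 − 6823·23135
So 23135·(-6823) ≡ 1 (mod 56638), and -6823 ≡ 49815 (mod 56638).

49815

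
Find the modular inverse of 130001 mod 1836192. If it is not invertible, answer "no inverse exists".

gcd(1836192, 130001) by repeated division:
1836192 = 14*130001 + 16178
130001 = 8*16178 + 577
16178 = 28*577 + 22
577 = 26*22 + 5
22 = 4*5 + 2
5 = 2*2 + 1
2 = 2*1 + 0
Since gcd(130001, 1836192) = 1, back-substitute to write 1 as a combination:
1 = 5 − 2·2
1 = −2·22 + 9·5
1 = 9·577 − 236·22
1 = −236·16178 + 6617·577
1 = 6617·130001 − 53172·16178
1 = −53172·1836192 + 751025·130001
So 130001·751025 ≡ 1 (mod 1836192).

751025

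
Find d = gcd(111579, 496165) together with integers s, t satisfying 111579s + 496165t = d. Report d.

Apply Euclid's algorithm to 496165 and 111579:
496165 = 4×111579 + 49849
111579 = 2×49849 + 11881
49849 = 4×11881 + 2325
11881 = 5×2325 + 256
2325 = 9×256 + 21
256 = 12×21 + 4
21 = 5×4 + 1
4 = 4×1 + 0
gcd(111579, 496165) = 1.
Express as a combination:
1 = 21 − 5·4
1 = −5·256 + 61·21
1 = 61·2325 − 554·256
1 = −554·11881 + 2831·2325
1 = 2831·49849 − 11878·11881
1 = −11878·111579 + 26587·49849
1 = 26587·496165 − 118226·111579
So 1 = (26587)·496165 + (-118226)·111579.

1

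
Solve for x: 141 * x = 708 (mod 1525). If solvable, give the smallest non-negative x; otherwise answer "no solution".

First find gcd(141, 1525):
1525 = 10×141 + 115
141 = 1×115 + 26
115 = 4×26 + 11
26 = 2×11 + 4
11 = 2×4 + 3
4 = 1×3 + 1
3 = 3×1 + 0
gcd = 1, so a unique solution mod 1525 exists.
Back-substitute for the Bézout coefficients:
1 = 4 − 3
1 = −11 + 3·4
1 = 3·26 − 7·11
1 = −7·115 + 31·26
1 = 31·141 − 38·115
1 = −38·1525 + 411·141
So 141·(411) ≡ 1 (mod 1525), giving 141⁻¹ ≡ 411.
x ≡ 141⁻¹·708 ≡ 411·708 ≡ 1238 (mod 1525).

1238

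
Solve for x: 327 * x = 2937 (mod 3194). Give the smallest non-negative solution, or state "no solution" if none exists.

1269

First find gcd(327, 3194):
3194 = 9·327 + 251
327 = 1·251 + 76
251 = 3·76 + 23
76 = 3·23 + 7
23 = 3·7 + 2
7 = 3·2 + 1
2 = 2·1 + 0
gcd = 1, so a unique solution mod 3194 exists.
Back-substitute for the Bézout coefficients:
1 = 7 − 3·2
1 = −3·23 + 10·7
1 = 10·76 − 33·23
1 = −33·251 + 109·76
1 = 109·327 − 142·251
1 = −142·3194 + 1387·327
So 327·(1387) ≡ 1 (mod 3194), giving 327⁻¹ ≡ 1387.
x ≡ 327⁻¹·2937 ≡ 1387·2937 ≡ 1269 (mod 3194).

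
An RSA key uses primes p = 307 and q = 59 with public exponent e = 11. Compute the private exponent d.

φ(n) = (p−1)(q−1) = 306·58 = 17748.
Need d with 11·d ≡ 1 (mod 17748). Apply the extended Euclidean algorithm:
17748 = 1613·11 + 5
11 = 2·5 + 1
5 = 5·1 + 0
Back-substitute:
1 = 11 − 2·5
1 = −2·17748 + 3227·11
So 11·3227 ≡ 1 (mod 17748), hence d = 3227.

3227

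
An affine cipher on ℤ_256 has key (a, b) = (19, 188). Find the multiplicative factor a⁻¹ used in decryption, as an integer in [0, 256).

Apply the Euclidean algorithm to 256 and 19:
256 = 13·19 + 9
19 = 2·9 + 1
9 = 9·1 + 0
Since gcd(19, 256) = 1, back-substitute to write 1 as a combination:
1 = 19 − 2·9
1 = −2·256 + 27·19
So 19·27 ≡ 1 (mod 256).

27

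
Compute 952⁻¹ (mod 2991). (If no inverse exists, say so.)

Apply the Euclidean algorithm to 2991 and 952:
2991 = 3·952 + 135
952 = 7·135 + 7
135 = 19·7 + 2
7 = 3·2 + 1
2 = 2·1 + 0
gcd = 1, so the inverse exists. Back-substitute:
1 = 7 − 3·2
1 = −3·135 + 58·7
1 = 58·952 − 409·135
1 = −409·2991 + 1285·952
So 952·1285 ≡ 1 (mod 2991).

1285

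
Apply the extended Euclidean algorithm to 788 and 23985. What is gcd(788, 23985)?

Repeated division:
23985 = 30*788 + 345
788 = 2*345 + 98
345 = 3*98 + 51
98 = 1*51 + 47
51 = 1*47 + 4
47 = 11*4 + 3
4 = 1*3 + 1
3 = 3*1 + 0
gcd(788, 23985) = 1.
Back-substituting:
1 = 4 − 3
1 = −47 + 12·4
1 = 12·51 − 13·47
1 = −13·98 + 25·51
1 = 25·345 − 88·98
1 = −88·788 + 201·345
1 = 201·23985 − 6118·788
So 1 = (201)·23985 + (-6118)·788.

1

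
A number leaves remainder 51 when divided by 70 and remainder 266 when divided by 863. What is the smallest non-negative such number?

Write x = 51 + 70·k. Then 70·k ≡ 266 − 51 ≡ 215 (mod 863).
Need 70⁻¹ mod 863. Extended Euclid on (863, 70):
863 = 12×70 + 23
70 = 3×23 + 1
23 = 23×1 + 0
Back-substitute:
1 = 70 − 3·23
1 = −3·863 + 37·70
70⁻¹ ≡ 37 (mod 863), so k ≡ 37·215 ≡ 188 (mod 863).
x = 51 + 70·188 = 13211.

13211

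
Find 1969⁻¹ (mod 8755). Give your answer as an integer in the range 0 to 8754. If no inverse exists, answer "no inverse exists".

gcd(8755, 1969) by repeated division:
8755 = 4*1969 + 879
1969 = 2*879 + 211
879 = 4*211 + 35
211 = 6*35 + 1
35 = 35*1 + 0
The gcd is 1. Working backward:
1 = 211 − 6·35
1 = −6·879 + 25·211
1 = 25·1969 − 56·879
1 = −56·8755 + 249·1969
So 1969·249 ≡ 1 (mod 8755).

249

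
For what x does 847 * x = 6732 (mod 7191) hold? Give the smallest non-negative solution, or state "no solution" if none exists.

6732

First find gcd(847, 7191):
7191 = 8·847 + 415
847 = 2·415 + 17
415 = 24·17 + 7
17 = 2·7 + 3
7 = 2·3 + 1
3 = 3·1 + 0
gcd = 1, so a unique solution mod 7191 exists.
Back-substitute for the Bézout coefficients:
1 = 7 − 2·3
1 = −2·17 + 5·7
1 = 5·415 − 122·17
1 = −122·847 + 249·415
1 = 249·7191 − 2114·847
So 847·(-2114) ≡ 1 (mod 7191), giving 847⁻¹ ≡ 5077.
x ≡ 847⁻¹·6732 ≡ 5077·6732 ≡ 6732 (mod 7191).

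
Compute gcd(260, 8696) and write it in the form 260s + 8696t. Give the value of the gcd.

Apply Euclid's algorithm to 8696 and 260:
8696 = 33×260 + 116
260 = 2×116 + 28
116 = 4×28 + 4
28 = 7×4 + 0
gcd(260, 8696) = 4.
Back-substituting:
4 = 116 − 4·28
4 = −4·260 + 9·116
4 = 9·8696 − 301·260
So 4 = (9)·8696 + (-301)·260.

4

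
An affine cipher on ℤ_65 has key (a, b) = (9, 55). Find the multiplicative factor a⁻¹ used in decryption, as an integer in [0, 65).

29

gcd(65, 9) by repeated division:
65 = 7·9 + 2
9 = 4·2 + 1
2 = 2·1 + 0
Since gcd(9, 65) = 1, back-substitute to write 1 as a combination:
1 = 9 − 4·2
1 = −4·65 + 29·9
So 9·29 ≡ 1 (mod 65).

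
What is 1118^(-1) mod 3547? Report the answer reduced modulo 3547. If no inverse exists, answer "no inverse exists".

1507

Run Euclid on (3547, 1118):
3547 = 3·1118 + 193
1118 = 5·193 + 153
193 = 1·153 + 40
153 = 3·40 + 33
40 = 1·33 + 7
33 = 4·7 + 5
7 = 1·5 + 2
5 = 2·2 + 1
2 = 2·1 + 0
Since gcd(1118, 3547) = 1, back-substitute to write 1 as a combination:
1 = 5 − 2·2
1 = −2·7 + 3·5
1 = 3·33 − 14·7
1 = −14·40 + 17·33
1 = 17·153 − 65·40
1 = −65·193 + 82·153
1 = 82·1118 − 475·193
1 = −475·3547 + 1507·1118
So 1118·1507 ≡ 1 (mod 3547).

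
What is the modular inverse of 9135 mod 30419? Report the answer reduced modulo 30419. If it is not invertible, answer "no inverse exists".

7196

gcd(30419, 9135) by repeated division:
30419 = 3·9135 + 3014
9135 = 3·3014 + 93
3014 = 32·93 + 38
93 = 2·38 + 17
38 = 2·17 + 4
17 = 4·4 + 1
4 = 4·1 + 0
Since gcd(9135, 30419) = 1, back-substitute to write 1 as a combination:
1 = 17 − 4·4
1 = −4·38 + 9·17
1 = 9·93 − 22·38
1 = −22·3014 + 713·93
1 = 713·9135 − 2161·3014
1 = −2161·30419 + 7196·9135
So 9135·7196 ≡ 1 (mod 30419).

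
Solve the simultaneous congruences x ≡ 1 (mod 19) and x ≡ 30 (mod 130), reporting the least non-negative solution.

2110

Write x = 1 + 19·k. Then 19·k ≡ 30 − 1 ≡ 29 (mod 130).
Need 19⁻¹ mod 130. Extended Euclid on (130, 19):
130 = 6×19 + 16
19 = 1×16 + 3
16 = 5×3 + 1
3 = 3×1 + 0
Back-substitute:
1 = 16 − 5·3
1 = −5·19 + 6·16
1 = 6·130 − 41·19
19⁻¹ ≡ 89 (mod 130), so k ≡ 89·29 ≡ 111 (mod 130).
x = 1 + 19·111 = 2110.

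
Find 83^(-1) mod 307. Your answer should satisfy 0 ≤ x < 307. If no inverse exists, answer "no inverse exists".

Run Euclid on (307, 83):
307 = 3*83 + 58
83 = 1*58 + 25
58 = 2*25 + 8
25 = 3*8 + 1
8 = 8*1 + 0
The gcd is 1. Working backward:
1 = 25 − 3·8
1 = −3·58 + 7·25
1 = 7·83 − 10·58
1 = −10·307 + 37·83
So 83·37 ≡ 1 (mod 307).

37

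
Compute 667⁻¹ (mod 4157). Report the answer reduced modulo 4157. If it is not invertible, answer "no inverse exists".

885

Extended Euclidean algorithm:
4157 = 6·667 + 155
667 = 4·155 + 47
155 = 3·47 + 14
47 = 3·14 + 5
14 = 2·5 + 4
5 = 1·4 + 1
4 = 4·1 + 0
gcd = 1, so the inverse exists. Back-substitute:
1 = 5 − 4
1 = −14 + 3·5
1 = 3·47 − 10·14
1 = −10·155 + 33·47
1 = 33·667 − 142·155
1 = −142·4157 + 885·667
So 667·885 ≡ 1 (mod 4157).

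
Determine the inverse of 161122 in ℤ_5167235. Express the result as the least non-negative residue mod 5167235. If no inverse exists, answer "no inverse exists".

Run Euclid on (5167235, 161122):
5167235 = 32*161122 + 11331
161122 = 14*11331 + 2488
11331 = 4*2488 + 1379
2488 = 1*1379 + 1109
1379 = 1*1109 + 270
1109 = 4*270 + 29
270 = 9*29 + 9
29 = 3*9 + 2
9 = 4*2 + 1
2 = 2*1 + 0
The gcd is 1. Working backward:
1 = 9 − 4·2
1 = −4·29 + 13·9
1 = 13·270 − 121·29
1 = −121·1109 + 497·270
1 = 497·1379 − 618·1109
1 = −618·2488 + 1115·1379
1 = 1115·11331 − 5078·2488
1 = −5078·161122 + 72207·11331
1 = 72207·5167235 − 2315702·161122
Hence 161122⁻¹ ≡ -2315702 ≡ 2851533 (mod 5167235).

2851533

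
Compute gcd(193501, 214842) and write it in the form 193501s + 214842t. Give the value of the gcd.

Euclidean algorithm:
214842 = 1×193501 + 21341
193501 = 9×21341 + 1432
21341 = 14×1432 + 1293
1432 = 1×1293 + 139
1293 = 9×139 + 42
139 = 3×42 + 13
42 = 3×13 + 3
13 = 4×3 + 1
3 = 3×1 + 0
gcd(193501, 214842) = 1.
Back-substituting:
1 = 13 − 4·3
1 = −4·42 + 13·13
1 = 13·139 − 43·42
1 = −43·1293 + 400·139
1 = 400·1432 − 443·1293
1 = −443·21341 + 6602·1432
1 = 6602·193501 − 59861·21341
1 = −59861·214842 + 66463·193501
So 1 = (-59861)·214842 + (66463)·193501.

1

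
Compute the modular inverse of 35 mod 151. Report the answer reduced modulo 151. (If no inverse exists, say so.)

Run Euclid on (151, 35):
151 = 4·35 + 11
35 = 3·11 + 2
11 = 5·2 + 1
2 = 2·1 + 0
gcd = 1, so the inverse exists. Back-substitute:
1 = 11 − 5·2
1 = −5·35 + 16·11
1 = 16·151 − 69·35
Thus 35·(-69) ≡ 1 (mod 151); reducing, -69 mod 151 = 82.

82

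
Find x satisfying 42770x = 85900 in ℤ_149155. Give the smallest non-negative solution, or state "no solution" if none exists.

9948

First find gcd(42770, 149155):
149155 = 3*42770 + 20845
42770 = 2*20845 + 1080
20845 = 19*1080 + 325
1080 = 3*325 + 105
325 = 3*105 + 10
105 = 10*10 + 5
10 = 2*5 + 0
gcd = 5 and 5 | 85900, so solutions exist. Divide through by 5: 8554x ≡ 17180 (mod 29831).
Now find 8554⁻¹ mod 29831:
29831 = 3*8554 + 4169
8554 = 2*4169 + 216
4169 = 19*216 + 65
216 = 3*65 + 21
65 = 3*21 + 2
21 = 10*2 + 1
2 = 2*1 + 0
Back-substitute:
1 = 21 − 10·2
1 = −10·65 + 31·21
1 = 31·216 − 103·65
1 = −103·4169 + 1988·216
1 = 1988·8554 − 4079·4169
1 = −4079·29831 + 14225·8554
So 8554⁻¹ ≡ 14225 (mod 29831).
Then x ≡ 14225·17180 ≡ 9948 (mod 29831); the smallest non-negative solution is x = 9948.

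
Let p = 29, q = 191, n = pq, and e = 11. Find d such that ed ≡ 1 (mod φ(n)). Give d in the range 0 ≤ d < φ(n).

1451

φ(n) = (p−1)(q−1) = 28·190 = 5320.
Need d with 11·d ≡ 1 (mod 5320). Apply the extended Euclidean algorithm:
5320 = 483×11 + 7
11 = 1×7 + 4
7 = 1×4 + 3
4 = 1×3 + 1
3 = 3×1 + 0
Back-substitute:
1 = 4 − 3
1 = −7 + 2·4
1 = 2·11 − 3·7
1 = −3·5320 + 1451·11
So 11·1451 ≡ 1 (mod 5320), hence d = 1451.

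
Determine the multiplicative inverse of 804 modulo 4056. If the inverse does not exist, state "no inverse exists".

no inverse exists

Compute gcd(804, 4056):
4056 = 5×804 + 36
804 = 22×36 + 12
36 = 3×12 + 0
The gcd is 12, not 1, hence no inverse exists.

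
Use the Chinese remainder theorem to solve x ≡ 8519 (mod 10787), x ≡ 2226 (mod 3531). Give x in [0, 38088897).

6922986

Write x = 8519 + 10787·k. Then 10787·k ≡ 2226 − 8519 ≡ 769 (mod 3531).
Need 10787⁻¹ mod 3531. Extended Euclid on (3531, 194):
3531 = 18*194 + 39
194 = 4*39 + 38
39 = 1*38 + 1
38 = 38*1 + 0
Back-substitute:
1 = 39 − 38
1 = −194 + 5·39
1 = 5·3531 − 91·194
10787⁻¹ ≡ 3440 (mod 3531), so k ≡ 3440·769 ≡ 641 (mod 3531).
x = 8519 + 10787·641 = 6922986.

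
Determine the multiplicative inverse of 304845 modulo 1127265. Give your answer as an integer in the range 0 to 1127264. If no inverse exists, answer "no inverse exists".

no inverse exists

Euclidean algorithm on 1127265, 304845:
1127265 = 3×304845 + 212730
304845 = 1×212730 + 92115
212730 = 2×92115 + 28500
92115 = 3×28500 + 6615
28500 = 4×6615 + 2040
6615 = 3×2040 + 495
2040 = 4×495 + 60
495 = 8×60 + 15
60 = 4×15 + 0
Since gcd = 15 > 1, 304845 is not a unit mod 1127265.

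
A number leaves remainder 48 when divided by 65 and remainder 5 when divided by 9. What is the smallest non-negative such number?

113

Write x = 48 + 65·k. Then 65·k ≡ 5 − 48 ≡ 2 (mod 9).
Need 65⁻¹ mod 9. Extended Euclid on (9, 2):
9 = 4×2 + 1
2 = 2×1 + 0
Back-substitute:
1 = 9 − 4·2
65⁻¹ ≡ 5 (mod 9), so k ≡ 5·2 ≡ 1 (mod 9).
x = 48 + 65·1 = 113.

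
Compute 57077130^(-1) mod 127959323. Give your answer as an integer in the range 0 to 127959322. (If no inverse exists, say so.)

Apply the Euclidean algorithm to 127959323 and 57077130:
127959323 = 2×57077130 + 13805063
57077130 = 4×13805063 + 1856878
13805063 = 7×1856878 + 806917
1856878 = 2×806917 + 243044
806917 = 3×243044 + 77785
243044 = 3×77785 + 9689
77785 = 8×9689 + 273
9689 = 35×273 + 134
273 = 2×134 + 5
134 = 26×5 + 4
5 = 1×4 + 1
4 = 4×1 + 0
Since gcd(57077130, 127959323) = 1, back-substitute to write 1 as a combination:
1 = 5 − 4
1 = −134 + 27·5
1 = 27·273 − 55·134
1 = −55·9689 + 1952·273
1 = 1952·77785 − 15671·9689
1 = −15671·243044 + 48965·77785
1 = 48965·806917 − 162566·243044
1 = −162566·1856878 + 374097·806917
1 = 374097·13805063 − 2781245·1856878
1 = −2781245·57077130 + 11499077·13805063
1 = 11499077·127959323 − 25779399·57077130
Thus 57077130·(-25779399) ≡ 1 (mod 127959323); reducing, -25779399 mod 127959323 = 102179924.

102179924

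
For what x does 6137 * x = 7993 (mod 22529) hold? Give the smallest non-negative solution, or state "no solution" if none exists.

First find gcd(6137, 22529):
22529 = 3*6137 + 4118
6137 = 1*4118 + 2019
4118 = 2*2019 + 80
2019 = 25*80 + 19
80 = 4*19 + 4
19 = 4*4 + 3
4 = 1*3 + 1
3 = 3*1 + 0
gcd = 1, so a unique solution mod 22529 exists.
Back-substitute for the Bézout coefficients:
1 = 4 − 3
1 = −19 + 5·4
1 = 5·80 − 21·19
1 = −21·2019 + 530·80
1 = 530·4118 − 1081·2019
1 = −1081·6137 + 1611·4118
1 = 1611·22529 − 5914·6137
So 6137·(-5914) ≡ 1 (mod 22529), giving 6137⁻¹ ≡ 16615.
x ≡ 6137⁻¹·7993 ≡ 16615·7993 ≡ 17769 (mod 22529).

17769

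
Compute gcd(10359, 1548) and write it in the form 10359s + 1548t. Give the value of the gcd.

9

Apply Euclid's algorithm to 10359 and 1548:
10359 = 6*1548 + 1071
1548 = 1*1071 + 477
1071 = 2*477 + 117
477 = 4*117 + 9
117 = 13*9 + 0
gcd(10359, 1548) = 9.
Working backward:
9 = 477 − 4·117
9 = −4·1071 + 9·477
9 = 9·1548 − 13·1071
9 = −13·10359 + 87·1548
So 9 = (-13)·10359 + (87)·1548.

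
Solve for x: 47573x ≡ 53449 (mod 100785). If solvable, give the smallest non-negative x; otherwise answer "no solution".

First find gcd(47573, 100785):
100785 = 2×47573 + 5639
47573 = 8×5639 + 2461
5639 = 2×2461 + 717
2461 = 3×717 + 310
717 = 2×310 + 97
310 = 3×97 + 19
97 = 5×19 + 2
19 = 9×2 + 1
2 = 2×1 + 0
gcd = 1, so a unique solution mod 100785 exists.
Back-substitute for the Bézout coefficients:
1 = 19 − 9·2
1 = −9·97 + 46·19
1 = 46·310 − 147·97
1 = −147·717 + 340·310
1 = 340·2461 − 1167·717
1 = −1167·5639 + 2674·2461
1 = 2674·47573 − 22559·5639
1 = −22559·100785 + 47792·47573
So 47573·(47792) ≡ 1 (mod 100785), giving 47573⁻¹ ≡ 47792.
x ≡ 47573⁻¹·53449 ≡ 47792·53449 ≡ 38783 (mod 100785).

38783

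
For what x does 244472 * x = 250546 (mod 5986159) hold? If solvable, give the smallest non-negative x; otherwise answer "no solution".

First find gcd(244472, 5986159):
5986159 = 24×244472 + 118831
244472 = 2×118831 + 6810
118831 = 17×6810 + 3061
6810 = 2×3061 + 688
3061 = 4×688 + 309
688 = 2×309 + 70
309 = 4×70 + 29
70 = 2×29 + 12
29 = 2×12 + 5
12 = 2×5 + 2
5 = 2×2 + 1
2 = 2×1 + 0
gcd = 1, so a unique solution mod 5986159 exists.
Back-substitute for the Bézout coefficients:
1 = 5 − 2·2
1 = −2·12 + 5·5
1 = 5·29 − 12·12
1 = −12·70 + 29·29
1 = 29·309 − 128·70
1 = −128·688 + 285·309
1 = 285·3061 − 1268·688
1 = −1268·6810 + 2821·3061
1 = 2821·118831 − 49225·6810
1 = −49225·244472 + 101271·118831
1 = 101271·5986159 − 2479729·244472
So 244472·(-2479729) ≡ 1 (mod 5986159), giving 244472⁻¹ ≡ 3506430.
x ≡ 244472⁻¹·250546 ≡ 3506430·250546 ≡ 5288258 (mod 5986159).

5288258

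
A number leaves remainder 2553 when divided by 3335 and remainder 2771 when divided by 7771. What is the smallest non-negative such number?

Write x = 2553 + 3335·k. Then 3335·k ≡ 2771 − 2553 ≡ 218 (mod 7771).
Need 3335⁻¹ mod 7771. Extended Euclid on (7771, 3335):
7771 = 2×3335 + 1101
3335 = 3×1101 + 32
1101 = 34×32 + 13
32 = 2×13 + 6
13 = 2×6 + 1
6 = 6×1 + 0
Back-substitute:
1 = 13 − 2·6
1 = −2·32 + 5·13
1 = 5·1101 − 172·32
1 = −172·3335 + 521·1101
1 = 521·7771 − 1214·3335
3335⁻¹ ≡ 6557 (mod 7771), so k ≡ 6557·218 ≡ 7333 (mod 7771).
x = 2553 + 3335·7333 = 24458108.

24458108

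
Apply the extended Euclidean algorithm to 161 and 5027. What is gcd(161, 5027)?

1

Euclidean algorithm:
5027 = 31*161 + 36
161 = 4*36 + 17
36 = 2*17 + 2
17 = 8*2 + 1
2 = 2*1 + 0
gcd(161, 5027) = 1.
Express as a combination:
1 = 17 − 8·2
1 = −8·36 + 17·17
1 = 17·161 − 76·36
1 = −76·5027 + 2373·161
So 1 = (-76)·5027 + (2373)·161.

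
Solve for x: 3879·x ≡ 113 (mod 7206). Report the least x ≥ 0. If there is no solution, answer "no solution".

no solution

gcd(3879, 7206):
7206 = 1*3879 + 3327
3879 = 1*3327 + 552
3327 = 6*552 + 15
552 = 36*15 + 12
15 = 1*12 + 3
12 = 4*3 + 0
gcd = 3, but 3 ∤ 113, so the congruence has no solution.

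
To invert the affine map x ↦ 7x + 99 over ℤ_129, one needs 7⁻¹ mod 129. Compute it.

37

gcd(129, 7) by repeated division:
129 = 18·7 + 3
7 = 2·3 + 1
3 = 3·1 + 0
gcd = 1, so the inverse exists. Back-substitute:
1 = 7 − 2·3
1 = −2·129 + 37·7
So 7·37 ≡ 1 (mod 129).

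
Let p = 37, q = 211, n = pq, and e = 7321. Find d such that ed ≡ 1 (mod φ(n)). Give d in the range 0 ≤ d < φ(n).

601

φ(n) = (p−1)(q−1) = 36·210 = 7560.
Need d with 7321·d ≡ 1 (mod 7560). Apply the extended Euclidean algorithm:
7560 = 1*7321 + 239
7321 = 30*239 + 151
239 = 1*151 + 88
151 = 1*88 + 63
88 = 1*63 + 25
63 = 2*25 + 13
25 = 1*13 + 12
13 = 1*12 + 1
12 = 12*1 + 0
Back-substitute:
1 = 13 − 12
1 = −25 + 2·13
1 = 2·63 − 5·25
1 = −5·88 + 7·63
1 = 7·151 − 12·88
1 = −12·239 + 19·151
1 = 19·7321 − 582·239
1 = −582·7560 + 601·7321
So 7321·601 ≡ 1 (mod 7560), hence d = 601.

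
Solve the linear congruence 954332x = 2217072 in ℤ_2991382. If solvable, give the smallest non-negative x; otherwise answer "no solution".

First find gcd(954332, 2991382):
2991382 = 3*954332 + 128386
954332 = 7*128386 + 55630
128386 = 2*55630 + 17126
55630 = 3*17126 + 4252
17126 = 4*4252 + 118
4252 = 36*118 + 4
118 = 29*4 + 2
4 = 2*2 + 0
gcd = 2 and 2 | 2217072, so solutions exist. Divide through by 2: 477166x ≡ 1108536 (mod 1495691).
Now find 477166⁻¹ mod 1495691:
1495691 = 3*477166 + 64193
477166 = 7*64193 + 27815
64193 = 2*27815 + 8563
27815 = 3*8563 + 2126
8563 = 4*2126 + 59
2126 = 36*59 + 2
59 = 29*2 + 1
2 = 2*1 + 0
Back-substitute:
1 = 59 − 29·2
1 = −29·2126 + 1045·59
1 = 1045·8563 − 4209·2126
1 = −4209·27815 + 13672·8563
1 = 13672·64193 − 31553·27815
1 = −31553·477166 + 234543·64193
1 = 234543·1495691 − 735182·477166
So 477166·(-735182) ≡ 1 (mod 1495691), i.e. 477166⁻¹ ≡ 760509.
Then x ≡ 760509·1108536 ≡ 885601 (mod 1495691); the smallest non-negative solution is x = 885601.

885601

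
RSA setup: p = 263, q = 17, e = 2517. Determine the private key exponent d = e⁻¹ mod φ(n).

3261

φ(n) = (p−1)(q−1) = 262·16 = 4192.
Need d with 2517·d ≡ 1 (mod 4192). Apply the extended Euclidean algorithm:
4192 = 1·2517 + 1675
2517 = 1·1675 + 842
1675 = 1·842 + 833
842 = 1·833 + 9
833 = 92·9 + 5
9 = 1·5 + 4
5 = 1·4 + 1
4 = 4·1 + 0
Back-substitute:
1 = 5 − 4
1 = −9 + 2·5
1 = 2·833 − 185·9
1 = −185·842 + 187·833
1 = 187·1675 − 372·842
1 = −372·2517 + 559·1675
1 = 559·4192 − 931·2517
So 2517·(-931) ≡ 1 (mod 4192), hence d ≡ -931 ≡ 3261 (mod 4192).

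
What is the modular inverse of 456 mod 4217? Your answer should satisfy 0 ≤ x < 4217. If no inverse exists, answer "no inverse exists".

Run Euclid on (4217, 456):
4217 = 9×456 + 113
456 = 4×113 + 4
113 = 28×4 + 1
4 = 4×1 + 0
Since gcd(456, 4217) = 1, back-substitute to write 1 as a combination:
1 = 113 − 28·4
1 = −28·456 + 113·113
1 = 113·4217 − 1045·456
Hence 456⁻¹ ≡ -1045 ≡ 3172 (mod 4217).

3172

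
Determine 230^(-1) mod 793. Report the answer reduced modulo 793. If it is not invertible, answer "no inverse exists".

562

gcd(793, 230) by repeated division:
793 = 3*230 + 103
230 = 2*103 + 24
103 = 4*24 + 7
24 = 3*7 + 3
7 = 2*3 + 1
3 = 3*1 + 0
Since gcd(230, 793) = 1, back-substitute to write 1 as a combination:
1 = 7 − 2·3
1 = −2·24 + 7·7
1 = 7·103 − 30·24
1 = −30·230 + 67·103
1 = 67·793 − 231·230
So 230·(-231) ≡ 1 (mod 793), and -231 ≡ 562 (mod 793).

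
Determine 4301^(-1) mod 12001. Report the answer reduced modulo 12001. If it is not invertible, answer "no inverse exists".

no inverse exists

Compute gcd(4301, 12001):
12001 = 2×4301 + 3399
4301 = 1×3399 + 902
3399 = 3×902 + 693
902 = 1×693 + 209
693 = 3×209 + 66
209 = 3×66 + 11
66 = 6×11 + 0
Since gcd = 11 > 1, 4301 is not a unit mod 12001.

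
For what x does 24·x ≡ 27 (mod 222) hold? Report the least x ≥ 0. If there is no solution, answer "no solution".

no solution

gcd(24, 222):
222 = 9*24 + 6
24 = 4*6 + 0
gcd = 6, but 6 ∤ 27, so the congruence has no solution.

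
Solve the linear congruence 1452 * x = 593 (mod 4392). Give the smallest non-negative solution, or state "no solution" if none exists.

no solution

gcd(1452, 4392):
4392 = 3*1452 + 36
1452 = 40*36 + 12
36 = 3*12 + 0
gcd = 12, but 12 ∤ 593, so the congruence has no solution.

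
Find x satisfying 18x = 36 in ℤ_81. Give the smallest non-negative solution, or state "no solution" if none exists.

2

First find gcd(18, 81):
81 = 4×18 + 9
18 = 2×9 + 0
gcd = 9 and 9 | 36, so solutions exist. Divide through by 9: 2x ≡ 4 (mod 9).
Now find 2⁻¹ mod 9:
9 = 4×2 + 1
2 = 2×1 + 0
Back-substitute:
1 = 9 − 4·2
So 2·(-4) ≡ 1 (mod 9), i.e. 2⁻¹ ≡ 5.
Then x ≡ 5·4 ≡ 2 (mod 9); the smallest non-negative solution is x = 2.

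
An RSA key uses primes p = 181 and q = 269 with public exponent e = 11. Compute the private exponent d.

8771

φ(n) = (p−1)(q−1) = 180·268 = 48240.
Need d with 11·d ≡ 1 (mod 48240). Apply the extended Euclidean algorithm:
48240 = 4385×11 + 5
11 = 2×5 + 1
5 = 5×1 + 0
Back-substitute:
1 = 11 − 2·5
1 = −2·48240 + 8771·11
So 11·8771 ≡ 1 (mod 48240), hence d = 8771.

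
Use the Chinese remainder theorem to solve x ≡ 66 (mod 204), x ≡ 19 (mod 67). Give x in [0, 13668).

5982

Write x = 66 + 204·k. Then 204·k ≡ 19 − 66 ≡ 20 (mod 67).
Need 204⁻¹ mod 67. Extended Euclid on (67, 3):
67 = 22×3 + 1
3 = 3×1 + 0
Back-substitute:
1 = 67 − 22·3
204⁻¹ ≡ 45 (mod 67), so k ≡ 45·20 ≡ 29 (mod 67).
x = 66 + 204·29 = 5982.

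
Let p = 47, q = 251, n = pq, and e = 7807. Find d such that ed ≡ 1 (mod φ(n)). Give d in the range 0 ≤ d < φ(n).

φ(n) = (p−1)(q−1) = 46·250 = 11500.
Need d with 7807·d ≡ 1 (mod 11500). Apply the extended Euclidean algorithm:
11500 = 1×7807 + 3693
7807 = 2×3693 + 421
3693 = 8×421 + 325
421 = 1×325 + 96
325 = 3×96 + 37
96 = 2×37 + 22
37 = 1×22 + 15
22 = 1×15 + 7
15 = 2×7 + 1
7 = 7×1 + 0
Back-substitute:
1 = 15 − 2·7
1 = −2·22 + 3·15
1 = 3·37 − 5·22
1 = −5·96 + 13·37
1 = 13·325 − 44·96
1 = −44·421 + 57·325
1 = 57·3693 − 500·421
1 = −500·7807 + 1057·3693
1 = 1057·11500 − 1557·7807
So 7807·(-1557) ≡ 1 (mod 11500), hence d ≡ -1557 ≡ 9943 (mod 11500).

9943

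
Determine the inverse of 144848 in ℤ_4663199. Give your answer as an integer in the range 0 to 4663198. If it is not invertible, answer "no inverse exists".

1412436

gcd(4663199, 144848) by repeated division:
4663199 = 32×144848 + 28063
144848 = 5×28063 + 4533
28063 = 6×4533 + 865
4533 = 5×865 + 208
865 = 4×208 + 33
208 = 6×33 + 10
33 = 3×10 + 3
10 = 3×3 + 1
3 = 3×1 + 0
The gcd is 1. Working backward:
1 = 10 − 3·3
1 = −3·33 + 10·10
1 = 10·208 − 63·33
1 = −63·865 + 262·208
1 = 262·4533 − 1373·865
1 = −1373·28063 + 8500·4533
1 = 8500·144848 − 43873·28063
1 = −43873·4663199 + 1412436·144848
So 144848·1412436 ≡ 1 (mod 4663199).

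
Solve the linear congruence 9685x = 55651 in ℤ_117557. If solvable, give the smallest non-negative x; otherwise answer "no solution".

11986

First find gcd(9685, 117557):
117557 = 12×9685 + 1337
9685 = 7×1337 + 326
1337 = 4×326 + 33
326 = 9×33 + 29
33 = 1×29 + 4
29 = 7×4 + 1
4 = 4×1 + 0
gcd = 1, so a unique solution mod 117557 exists.
Back-substitute for the Bézout coefficients:
1 = 29 − 7·4
1 = −7·33 + 8·29
1 = 8·326 − 79·33
1 = −79·1337 + 324·326
1 = 324·9685 − 2347·1337
1 = −2347·117557 + 28488·9685
So 9685·(28488) ≡ 1 (mod 117557), giving 9685⁻¹ ≡ 28488.
x ≡ 9685⁻¹·55651 ≡ 28488·55651 ≡ 11986 (mod 117557).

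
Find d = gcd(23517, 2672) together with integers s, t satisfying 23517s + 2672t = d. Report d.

Euclidean algorithm:
23517 = 8*2672 + 2141
2672 = 1*2141 + 531
2141 = 4*531 + 17
531 = 31*17 + 4
17 = 4*4 + 1
4 = 4*1 + 0
gcd(23517, 2672) = 1.
Back-substituting:
1 = 17 − 4·4
1 = −4·531 + 125·17
1 = 125·2141 − 504·531
1 = −504·2672 + 629·2141
1 = 629·23517 − 5536·2672
So 1 = (629)·23517 + (-5536)·2672.

1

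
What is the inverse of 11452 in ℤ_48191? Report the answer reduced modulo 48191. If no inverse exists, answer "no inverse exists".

14884

Extended Euclidean algorithm:
48191 = 4×11452 + 2383
11452 = 4×2383 + 1920
2383 = 1×1920 + 463
1920 = 4×463 + 68
463 = 6×68 + 55
68 = 1×55 + 13
55 = 4×13 + 3
13 = 4×3 + 1
3 = 3×1 + 0
Since gcd(11452, 48191) = 1, back-substitute to write 1 as a combination:
1 = 13 − 4·3
1 = −4·55 + 17·13
1 = 17·68 − 21·55
1 = −21·463 + 143·68
1 = 143·1920 − 593·463
1 = −593·2383 + 736·1920
1 = 736·11452 − 3537·2383
1 = −3537·48191 + 14884·11452
So 11452·14884 ≡ 1 (mod 48191).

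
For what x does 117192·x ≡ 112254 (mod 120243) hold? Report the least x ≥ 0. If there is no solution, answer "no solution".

First find gcd(117192, 120243):
120243 = 1*117192 + 3051
117192 = 38*3051 + 1254
3051 = 2*1254 + 543
1254 = 2*543 + 168
543 = 3*168 + 39
168 = 4*39 + 12
39 = 3*12 + 3
12 = 4*3 + 0
gcd = 3 and 3 | 112254, so solutions exist. Divide through by 3: 39064x ≡ 37418 (mod 40081).
Now find 39064⁻¹ mod 40081:
40081 = 1·39064 + 1017
39064 = 38·1017 + 418
1017 = 2·418 + 181
418 = 2·181 + 56
181 = 3·56 + 13
56 = 4·13 + 4
13 = 3·4 + 1
4 = 4·1 + 0
Back-substitute:
1 = 13 − 3·4
1 = −3·56 + 13·13
1 = 13·181 − 42·56
1 = −42·418 + 97·181
1 = 97·1017 − 236·418
1 = −236·39064 + 9065·1017
1 = 9065·40081 − 9301·39064
So 39064·(-9301) ≡ 1 (mod 40081), i.e. 39064⁻¹ ≡ 30780.
Then x ≡ 30780·37418 ≡ 38586 (mod 40081); the smallest non-negative solution is x = 38586.

38586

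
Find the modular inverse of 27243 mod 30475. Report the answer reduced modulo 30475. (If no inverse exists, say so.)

9382

gcd(30475, 27243) by repeated division:
30475 = 1·27243 + 3232
27243 = 8·3232 + 1387
3232 = 2·1387 + 458
1387 = 3·458 + 13
458 = 35·13 + 3
13 = 4·3 + 1
3 = 3·1 + 0
gcd = 1, so the inverse exists. Back-substitute:
1 = 13 − 4·3
1 = −4·458 + 141·13
1 = 141·1387 − 427·458
1 = −427·3232 + 995·1387
1 = 995·27243 − 8387·3232
1 = −8387·30475 + 9382·27243
So 27243·9382 ≡ 1 (mod 30475).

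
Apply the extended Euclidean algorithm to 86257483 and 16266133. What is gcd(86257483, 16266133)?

13

Apply Euclid's algorithm to 86257483 and 16266133:
86257483 = 5*16266133 + 4926818
16266133 = 3*4926818 + 1485679
4926818 = 3*1485679 + 469781
1485679 = 3*469781 + 76336
469781 = 6*76336 + 11765
76336 = 6*11765 + 5746
11765 = 2*5746 + 273
5746 = 21*273 + 13
273 = 21*13 + 0
gcd(86257483, 16266133) = 13.
Working backward:
13 = 5746 − 21·273
13 = −21·11765 + 43·5746
13 = 43·76336 − 279·11765
13 = −279·469781 + 1717·76336
13 = 1717·1485679 − 5430·469781
13 = −5430·4926818 + 18007·1485679
13 = 18007·16266133 − 59451·4926818
13 = −59451·86257483 + 315262·16266133
So 13 = (-59451)·86257483 + (315262)·16266133.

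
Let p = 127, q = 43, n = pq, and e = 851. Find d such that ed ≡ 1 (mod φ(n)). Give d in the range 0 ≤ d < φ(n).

3215

φ(n) = (p−1)(q−1) = 126·42 = 5292.
Need d with 851·d ≡ 1 (mod 5292). Apply the extended Euclidean algorithm:
5292 = 6·851 + 186
851 = 4·186 + 107
186 = 1·107 + 79
107 = 1·79 + 28
79 = 2·28 + 23
28 = 1·23 + 5
23 = 4·5 + 3
5 = 1·3 + 2
3 = 1·2 + 1
2 = 2·1 + 0
Back-substitute:
1 = 3 − 2
1 = −5 + 2·3
1 = 2·23 − 9·5
1 = −9·28 + 11·23
1 = 11·79 − 31·28
1 = −31·107 + 42·79
1 = 42·186 − 73·107
1 = −73·851 + 334·186
1 = 334·5292 − 2077·851
So 851·(-2077) ≡ 1 (mod 5292), hence d ≡ -2077 ≡ 3215 (mod 5292).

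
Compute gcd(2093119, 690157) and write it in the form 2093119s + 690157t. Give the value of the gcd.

1

Apply Euclid's algorithm to 2093119 and 690157:
2093119 = 3×690157 + 22648
690157 = 30×22648 + 10717
22648 = 2×10717 + 1214
10717 = 8×1214 + 1005
1214 = 1×1005 + 209
1005 = 4×209 + 169
209 = 1×169 + 40
169 = 4×40 + 9
40 = 4×9 + 4
9 = 2×4 + 1
4 = 4×1 + 0
gcd(2093119, 690157) = 1.
Express as a combination:
1 = 9 − 2·4
1 = −2·40 + 9·9
1 = 9·169 − 38·40
1 = −38·209 + 47·169
1 = 47·1005 − 226·209
1 = −226·1214 + 273·1005
1 = 273·10717 − 2410·1214
1 = −2410·22648 + 5093·10717
1 = 5093·690157 − 155200·22648
1 = −155200·2093119 + 470693·690157
So 1 = (-155200)·2093119 + (470693)·690157.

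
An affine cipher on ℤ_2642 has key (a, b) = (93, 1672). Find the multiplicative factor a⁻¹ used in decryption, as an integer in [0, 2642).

625

Extended Euclidean algorithm:
2642 = 28·93 + 38
93 = 2·38 + 17
38 = 2·17 + 4
17 = 4·4 + 1
4 = 4·1 + 0
The gcd is 1. Working backward:
1 = 17 − 4·4
1 = −4·38 + 9·17
1 = 9·93 − 22·38
1 = −22·2642 + 625·93
So 93·625 ≡ 1 (mod 2642).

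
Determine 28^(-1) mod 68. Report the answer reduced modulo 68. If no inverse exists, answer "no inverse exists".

no inverse exists

Compute gcd(28, 68):
68 = 2·28 + 12
28 = 2·12 + 4
12 = 3·4 + 0
The gcd is 4, not 1, hence no inverse exists.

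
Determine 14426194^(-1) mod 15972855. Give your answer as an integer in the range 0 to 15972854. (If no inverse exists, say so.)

12199564

Run Euclid on (15972855, 14426194):
15972855 = 1×14426194 + 1546661
14426194 = 9×1546661 + 506245
1546661 = 3×506245 + 27926
506245 = 18×27926 + 3577
27926 = 7×3577 + 2887
3577 = 1×2887 + 690
2887 = 4×690 + 127
690 = 5×127 + 55
127 = 2×55 + 17
55 = 3×17 + 4
17 = 4×4 + 1
4 = 4×1 + 0
The gcd is 1. Working backward:
1 = 17 − 4·4
1 = −4·55 + 13·17
1 = 13·127 − 30·55
1 = −30·690 + 163·127
1 = 163·2887 − 682·690
1 = −682·3577 + 845·2887
1 = 845·27926 − 6597·3577
1 = −6597·506245 + 119591·27926
1 = 119591·1546661 − 365370·506245
1 = −365370·14426194 + 3407921·1546661
1 = 3407921·15972855 − 3773291·14426194
So 14426194·(-3773291) ≡ 1 (mod 15972855), and -3773291 ≡ 12199564 (mod 15972855).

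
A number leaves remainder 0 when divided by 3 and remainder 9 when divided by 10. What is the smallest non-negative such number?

Write x = 0 + 3·k. Then 3·k ≡ 9 − 0 ≡ 9 (mod 10).
Need 3⁻¹ mod 10. Extended Euclid on (10, 3):
10 = 3×3 + 1
3 = 3×1 + 0
Back-substitute:
1 = 10 − 3·3
3⁻¹ ≡ 7 (mod 10), so k ≡ 7·9 ≡ 3 (mod 10).
x = 0 + 3·3 = 9.

9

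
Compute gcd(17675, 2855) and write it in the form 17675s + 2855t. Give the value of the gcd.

Euclidean algorithm:
17675 = 6×2855 + 545
2855 = 5×545 + 130
545 = 4×130 + 25
130 = 5×25 + 5
25 = 5×5 + 0
gcd(17675, 2855) = 5.
Working backward:
5 = 130 − 5·25
5 = −5·545 + 21·130
5 = 21·2855 − 110·545
5 = −110·17675 + 681·2855
So 5 = (-110)·17675 + (681)·2855.

5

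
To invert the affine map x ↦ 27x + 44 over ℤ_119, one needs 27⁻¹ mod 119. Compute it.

97

gcd(119, 27) by repeated division:
119 = 4×27 + 11
27 = 2×11 + 5
11 = 2×5 + 1
5 = 5×1 + 0
gcd = 1, so the inverse exists. Back-substitute:
1 = 11 − 2·5
1 = −2·27 + 5·11
1 = 5·119 − 22·27
So 27·(-22) ≡ 1 (mod 119), and -22 ≡ 97 (mod 119).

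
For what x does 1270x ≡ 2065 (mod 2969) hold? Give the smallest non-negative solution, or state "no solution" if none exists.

2468

First find gcd(1270, 2969):
2969 = 2×1270 + 429
1270 = 2×429 + 412
429 = 1×412 + 17
412 = 24×17 + 4
17 = 4×4 + 1
4 = 4×1 + 0
gcd = 1, so a unique solution mod 2969 exists.
Back-substitute for the Bézout coefficients:
1 = 17 − 4·4
1 = −4·412 + 97·17
1 = 97·429 − 101·412
1 = −101·1270 + 299·429
1 = 299·2969 − 699·1270
So 1270·(-699) ≡ 1 (mod 2969), giving 1270⁻¹ ≡ 2270.
x ≡ 1270⁻¹·2065 ≡ 2270·2065 ≡ 2468 (mod 2969).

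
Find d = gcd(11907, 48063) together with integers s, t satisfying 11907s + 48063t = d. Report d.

Euclidean algorithm:
48063 = 4*11907 + 435
11907 = 27*435 + 162
435 = 2*162 + 111
162 = 1*111 + 51
111 = 2*51 + 9
51 = 5*9 + 6
9 = 1*6 + 3
6 = 2*3 + 0
gcd(11907, 48063) = 3.
Working backward:
3 = 9 − 6
3 = −51 + 6·9
3 = 6·111 − 13·51
3 = −13·162 + 19·111
3 = 19·435 − 51·162
3 = −51·11907 + 1396·435
3 = 1396·48063 − 5635·11907
So 3 = (1396)·48063 + (-5635)·11907.

3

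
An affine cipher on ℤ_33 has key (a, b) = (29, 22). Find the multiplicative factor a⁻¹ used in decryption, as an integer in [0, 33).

8

Extended Euclidean algorithm:
33 = 1*29 + 4
29 = 7*4 + 1
4 = 4*1 + 0
gcd = 1, so the inverse exists. Back-substitute:
1 = 29 − 7·4
1 = −7·33 + 8·29
So 29·8 ≡ 1 (mod 33).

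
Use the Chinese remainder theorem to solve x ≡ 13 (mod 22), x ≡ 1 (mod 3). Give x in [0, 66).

13

Write x = 13 + 22·k. Then 22·k ≡ 1 − 13 ≡ 0 (mod 3).
Need 22⁻¹ mod 3. Extended Euclid on (3, 1):
3 = 3×1 + 0
22⁻¹ ≡ 1 (mod 3), so k ≡ 1·0 ≡ 0 (mod 3).
x = 13 + 22·0 = 13.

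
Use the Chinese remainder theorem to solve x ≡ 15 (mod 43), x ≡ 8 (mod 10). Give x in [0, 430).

Write x = 15 + 43·k. Then 43·k ≡ 8 − 15 ≡ 3 (mod 10).
Need 43⁻¹ mod 10. Extended Euclid on (10, 3):
10 = 3*3 + 1
3 = 3*1 + 0
Back-substitute:
1 = 10 − 3·3
43⁻¹ ≡ 7 (mod 10), so k ≡ 7·3 ≡ 1 (mod 10).
x = 15 + 43·1 = 58.

58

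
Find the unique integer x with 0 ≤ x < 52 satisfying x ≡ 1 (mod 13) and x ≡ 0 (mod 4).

Write x = 1 + 13·k. Then 13·k ≡ 0 − 1 ≡ 3 (mod 4).
Need 13⁻¹ mod 4. Extended Euclid on (4, 1):
4 = 4*1 + 0
13⁻¹ ≡ 1 (mod 4), so k ≡ 1·3 ≡ 3 (mod 4).
x = 1 + 13·3 = 40.

40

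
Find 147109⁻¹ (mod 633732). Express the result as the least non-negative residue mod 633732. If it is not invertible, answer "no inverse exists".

26149

gcd(633732, 147109) by repeated division:
633732 = 4·147109 + 45296
147109 = 3·45296 + 11221
45296 = 4·11221 + 412
11221 = 27·412 + 97
412 = 4·97 + 24
97 = 4·24 + 1
24 = 24·1 + 0
Since gcd(147109, 633732) = 1, back-substitute to write 1 as a combination:
1 = 97 − 4·24
1 = −4·412 + 17·97
1 = 17·11221 − 463·412
1 = −463·45296 + 1869·11221
1 = 1869·147109 − 6070·45296
1 = −6070·633732 + 26149·147109
So 147109·26149 ≡ 1 (mod 633732).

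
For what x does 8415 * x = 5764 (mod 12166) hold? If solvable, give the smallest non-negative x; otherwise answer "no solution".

First find gcd(8415, 12166):
12166 = 1×8415 + 3751
8415 = 2×3751 + 913
3751 = 4×913 + 99
913 = 9×99 + 22
99 = 4×22 + 11
22 = 2×11 + 0
gcd = 11 and 11 | 5764, so solutions exist. Divide through by 11: 765x ≡ 524 (mod 1106).
Now find 765⁻¹ mod 1106:
1106 = 1·765 + 341
765 = 2·341 + 83
341 = 4·83 + 9
83 = 9·9 + 2
9 = 4·2 + 1
2 = 2·1 + 0
Back-substitute:
1 = 9 − 4·2
1 = −4·83 + 37·9
1 = 37·341 − 152·83
1 = −152·765 + 341·341
1 = 341·1106 − 493·765
So 765·(-493) ≡ 1 (mod 1106), i.e. 765⁻¹ ≡ 613.
Then x ≡ 613·524 ≡ 472 (mod 1106); the smallest non-negative solution is x = 472.

472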